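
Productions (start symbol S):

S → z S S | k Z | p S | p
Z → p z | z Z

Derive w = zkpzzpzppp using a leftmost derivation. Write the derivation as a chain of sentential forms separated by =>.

S=>zSS=>zkZS=>zkpzS=>zkpzzSS=>zkpzzpSS=>zkpzzpzSSS=>zkpzzpzpSS=>zkpzzpzppS=>zkpzzpzppp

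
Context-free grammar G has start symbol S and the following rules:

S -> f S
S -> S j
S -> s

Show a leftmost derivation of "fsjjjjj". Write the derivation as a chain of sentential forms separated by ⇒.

S⇒Sj⇒Sjj⇒fSjj⇒fSjjj⇒fSjjjj⇒fSjjjjj⇒fsjjjjj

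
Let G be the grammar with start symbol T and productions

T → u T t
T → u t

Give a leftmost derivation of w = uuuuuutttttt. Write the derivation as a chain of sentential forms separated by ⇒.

T ⇒ uTt ⇒ uuTtt ⇒ uuuTttt ⇒ uuuuTtttt ⇒ uuuuuTttttt ⇒ uuuuuutttttt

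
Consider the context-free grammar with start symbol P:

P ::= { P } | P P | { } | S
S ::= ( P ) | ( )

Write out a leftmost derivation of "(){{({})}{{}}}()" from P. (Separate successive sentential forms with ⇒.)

P ⇒ PP   [P ::= P P]
PP ⇒ SP   [P ::= S]
SP ⇒ ()P   [S ::= ( )]
()P ⇒ ()PP   [P ::= P P]
()PP ⇒ (){P}P   [P ::= { P }]
(){P}P ⇒ (){PP}P   [P ::= P P]
(){PP}P ⇒ (){{P}P}P   [P ::= { P }]
(){{P}P}P ⇒ (){{S}P}P   [P ::= S]
(){{S}P}P ⇒ (){{(P)}P}P   [S ::= ( P )]
(){{(P)}P}P ⇒ (){{({})}P}P   [P ::= { }]
(){{({})}P}P ⇒ (){{({})}{P}}P   [P ::= { P }]
(){{({})}{P}}P ⇒ (){{({})}{{}}}P   [P ::= { }]
(){{({})}{{}}}P ⇒ (){{({})}{{}}}S   [P ::= S]
(){{({})}{{}}}S ⇒ (){{({})}{{}}}()   [S ::= ( )]

P ⇒ PP ⇒ SP ⇒ ()P ⇒ ()PP ⇒ (){P}P ⇒ (){PP}P ⇒ (){{P}P}P ⇒ (){{S}P}P ⇒ (){{(P)}P}P ⇒ (){{({})}P}P ⇒ (){{({})}{P}}P ⇒ (){{({})}{{}}}P ⇒ (){{({})}{{}}}S ⇒ (){{({})}{{}}}()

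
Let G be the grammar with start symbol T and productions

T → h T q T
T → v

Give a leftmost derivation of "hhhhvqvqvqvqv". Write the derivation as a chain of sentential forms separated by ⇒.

T ⇒ hTqT ⇒ hhTqTqT ⇒ hhhTqTqTqT ⇒ hhhhTqTqTqTqT ⇒ hhhhvqTqTqTqT ⇒ hhhhvqvqTqTqT ⇒ hhhhvqvqvqTqT ⇒ hhhhvqvqvqvqT ⇒ hhhhvqvqvqvqv

T ⇒ hTqT   [T → h T q T]
hTqT ⇒ hhTqTqT   [T → h T q T]
hhTqTqT ⇒ hhhTqTqTqT   [T → h T q T]
hhhTqTqTqT ⇒ hhhhTqTqTqTqT   [T → h T q T]
hhhhTqTqTqTqT ⇒ hhhhvqTqTqTqT   [T → v]
hhhhvqTqTqTqT ⇒ hhhhvqvqTqTqT   [T → v]
hhhhvqvqTqTqT ⇒ hhhhvqvqvqTqT   [T → v]
hhhhvqvqvqTqT ⇒ hhhhvqvqvqvqT   [T → v]
hhhhvqvqvqvqT ⇒ hhhhvqvqvqvqv   [T → v]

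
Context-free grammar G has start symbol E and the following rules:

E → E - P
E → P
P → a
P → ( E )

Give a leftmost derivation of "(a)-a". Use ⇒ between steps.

E ⇒ E-P   [E → E - P]
E-P ⇒ P-P   [E → P]
P-P ⇒ (E)-P   [P → ( E )]
(E)-P ⇒ (P)-P   [E → P]
(P)-P ⇒ (a)-P   [P → a]
(a)-P ⇒ (a)-a   [P → a]

E⇒E-P⇒P-P⇒(E)-P⇒(P)-P⇒(a)-P⇒(a)-a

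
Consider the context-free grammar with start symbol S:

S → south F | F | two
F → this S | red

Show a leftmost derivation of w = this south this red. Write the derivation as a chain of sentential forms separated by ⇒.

S ⇒ F ⇒ this S ⇒ this south F ⇒ this south this S ⇒ this south this F ⇒ this south this red

S ⇒ F   [S → F]
F ⇒ this S   [F → this S]
this S ⇒ this south F   [S → south F]
this south F ⇒ this south this S   [F → this S]
this south this S ⇒ this south this F   [S → F]
this south this F ⇒ this south this red   [F → red]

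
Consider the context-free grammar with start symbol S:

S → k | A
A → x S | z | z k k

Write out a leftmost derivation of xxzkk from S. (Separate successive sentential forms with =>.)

S => A => xS => xA => xxS => xxA => xxzkk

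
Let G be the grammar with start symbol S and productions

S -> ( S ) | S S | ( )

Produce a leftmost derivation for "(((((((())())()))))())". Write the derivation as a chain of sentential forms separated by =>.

S => (S)   [S -> ( S )]
(S) => (SS)   [S -> S S]
(SS) => ((S)S)   [S -> ( S )]
((S)S) => (((S))S)   [S -> ( S )]
(((S))S) => ((((S)))S)   [S -> ( S )]
((((S)))S) => (((((S))))S)   [S -> ( S )]
(((((S))))S) => (((((SS))))S)   [S -> S S]
(((((SS))))S) => ((((((S)S))))S)   [S -> ( S )]
((((((S)S))))S) => ((((((SS)S))))S)   [S -> S S]
((((((SS)S))))S) => (((((((S)S)S))))S)   [S -> ( S )]
(((((((S)S)S))))S) => (((((((())S)S))))S)   [S -> ( )]
(((((((())S)S))))S) => (((((((())())S))))S)   [S -> ( )]
(((((((())())S))))S) => (((((((())())()))))S)   [S -> ( )]
(((((((())())()))))S) => (((((((())())()))))())   [S -> ( )]

S=>(S)=>(SS)=>((S)S)=>(((S))S)=>((((S)))S)=>(((((S))))S)=>(((((SS))))S)=>((((((S)S))))S)=>((((((SS)S))))S)=>(((((((S)S)S))))S)=>(((((((())S)S))))S)=>(((((((())())S))))S)=>(((((((())())()))))S)=>(((((((())())()))))())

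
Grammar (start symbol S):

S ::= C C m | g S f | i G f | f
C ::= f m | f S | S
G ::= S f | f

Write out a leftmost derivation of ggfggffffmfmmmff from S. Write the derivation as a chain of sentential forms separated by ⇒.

S ⇒ gSf ⇒ ggSff ⇒ ggCCmff ⇒ ggfSCmff ⇒ ggfgSfCmff ⇒ ggfggSffCmff ⇒ ggfggfffCmff ⇒ ggfggfffSmff ⇒ ggfggfffCCmmff ⇒ ggfggffffmCmmff ⇒ ggfggffffmfmmmff

S ⇒ gSf   [S ::= g S f]
gSf ⇒ ggSff   [S ::= g S f]
ggSff ⇒ ggCCmff   [S ::= C C m]
ggCCmff ⇒ ggfSCmff   [C ::= f S]
ggfSCmff ⇒ ggfgSfCmff   [S ::= g S f]
ggfgSfCmff ⇒ ggfggSffCmff   [S ::= g S f]
ggfggSffCmff ⇒ ggfggfffCmff   [S ::= f]
ggfggfffCmff ⇒ ggfggfffSmff   [C ::= S]
ggfggfffSmff ⇒ ggfggfffCCmmff   [S ::= C C m]
ggfggfffCCmmff ⇒ ggfggffffmCmmff   [C ::= f m]
ggfggffffmCmmff ⇒ ggfggffffmfmmmff   [C ::= f m]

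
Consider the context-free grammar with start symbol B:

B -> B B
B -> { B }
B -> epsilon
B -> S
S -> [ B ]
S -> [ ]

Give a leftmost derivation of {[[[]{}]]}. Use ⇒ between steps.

B ⇒ {B} ⇒ {S} ⇒ {[B]} ⇒ {[S]} ⇒ {[[B]]} ⇒ {[[BB]]} ⇒ {[[SB]]} ⇒ {[[[B]B]]} ⇒ {[[[]B]]} ⇒ {[[[]{B}]]} ⇒ {[[[]{}]]}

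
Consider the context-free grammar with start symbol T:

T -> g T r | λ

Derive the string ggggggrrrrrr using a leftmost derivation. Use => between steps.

T => gTr => ggTrr => gggTrrr => ggggTrrrr => gggggTrrrrr => ggggggTrrrrrr => ggggggrrrrrr

T => gTr   [T -> g T r]
gTr => ggTrr   [T -> g T r]
ggTrr => gggTrrr   [T -> g T r]
gggTrrr => ggggTrrrr   [T -> g T r]
ggggTrrrr => gggggTrrrrr   [T -> g T r]
gggggTrrrrr => ggggggTrrrrrr   [T -> g T r]
ggggggTrrrrrr => ggggggrrrrrr   [T -> λ]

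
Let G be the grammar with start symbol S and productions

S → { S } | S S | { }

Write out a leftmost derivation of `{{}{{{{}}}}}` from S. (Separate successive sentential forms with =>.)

S => {S} => {SS} => {{}S} => {{}{S}} => {{}{{S}}} => {{}{{{S}}}} => {{}{{{{}}}}}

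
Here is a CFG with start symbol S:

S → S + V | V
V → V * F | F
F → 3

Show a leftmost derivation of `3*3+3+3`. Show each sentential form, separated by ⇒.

S ⇒ S+V ⇒ S+V+V ⇒ V+V+V ⇒ V*F+V+V ⇒ F*F+V+V ⇒ 3*F+V+V ⇒ 3*3+V+V ⇒ 3*3+F+V ⇒ 3*3+3+V ⇒ 3*3+3+F ⇒ 3*3+3+3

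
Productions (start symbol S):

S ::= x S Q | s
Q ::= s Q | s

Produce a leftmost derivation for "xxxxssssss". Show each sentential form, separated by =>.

S => xSQ   [S ::= x S Q]
xSQ => xxSQQ   [S ::= x S Q]
xxSQQ => xxxSQQQ   [S ::= x S Q]
xxxSQQQ => xxxxSQQQQ   [S ::= x S Q]
xxxxSQQQQ => xxxxsQQQQ   [S ::= s]
xxxxsQQQQ => xxxxssQQQ   [Q ::= s]
xxxxssQQQ => xxxxsssQQ   [Q ::= s]
xxxxsssQQ => xxxxssssQ   [Q ::= s]
xxxxssssQ => xxxxsssssQ   [Q ::= s Q]
xxxxsssssQ => xxxxssssss   [Q ::= s]

S => xSQ => xxSQQ => xxxSQQQ => xxxxSQQQQ => xxxxsQQQQ => xxxxssQQQ => xxxxsssQQ => xxxxssssQ => xxxxsssssQ => xxxxssssss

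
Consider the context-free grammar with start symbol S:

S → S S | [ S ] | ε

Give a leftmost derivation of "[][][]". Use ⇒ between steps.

S ⇒ SS ⇒ [S]S ⇒ []S ⇒ []SS ⇒ []SSS ⇒ []SSSS ⇒ []SSSSS ⇒ [][S]SSSS ⇒ [][]SSSS ⇒ [][]SSS ⇒ [][]SS ⇒ [][]S ⇒ [][][S] ⇒ [][][]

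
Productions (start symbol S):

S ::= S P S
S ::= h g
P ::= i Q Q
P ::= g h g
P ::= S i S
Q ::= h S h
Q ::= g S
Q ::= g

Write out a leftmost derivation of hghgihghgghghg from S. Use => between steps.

S => SPS => SPSPS => hgPSPS => hgSiSSPS => hghgiSSPS => hghgihgSPS => hghgihghgPS => hghgihghgghgS => hghgihghgghghg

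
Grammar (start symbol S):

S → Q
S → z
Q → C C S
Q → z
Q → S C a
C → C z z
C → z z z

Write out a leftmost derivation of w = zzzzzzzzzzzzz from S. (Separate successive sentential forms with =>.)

S => Q => CCS => CzzCS => CzzzzCS => zzzzzzzCS => zzzzzzzCzzS => zzzzzzzzzzzzS => zzzzzzzzzzzzz

S => Q   [S → Q]
Q => CCS   [Q → C C S]
CCS => CzzCS   [C → C z z]
CzzCS => CzzzzCS   [C → C z z]
CzzzzCS => zzzzzzzCS   [C → z z z]
zzzzzzzCS => zzzzzzzCzzS   [C → C z z]
zzzzzzzCzzS => zzzzzzzzzzzzS   [C → z z z]
zzzzzzzzzzzzS => zzzzzzzzzzzzz   [S → z]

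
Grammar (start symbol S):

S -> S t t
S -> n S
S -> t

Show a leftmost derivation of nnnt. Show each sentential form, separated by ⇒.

S⇒nS⇒nnS⇒nnnS⇒nnnt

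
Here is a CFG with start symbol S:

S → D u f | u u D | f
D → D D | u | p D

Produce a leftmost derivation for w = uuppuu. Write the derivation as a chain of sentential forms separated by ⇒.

S ⇒ uuD   [S → u u D]
uuD ⇒ uupD   [D → p D]
uupD ⇒ uuppD   [D → p D]
uuppD ⇒ uuppDD   [D → D D]
uuppDD ⇒ uuppuD   [D → u]
uuppuD ⇒ uuppuu   [D → u]

S ⇒ uuD ⇒ uupD ⇒ uuppD ⇒ uuppDD ⇒ uuppuD ⇒ uuppuu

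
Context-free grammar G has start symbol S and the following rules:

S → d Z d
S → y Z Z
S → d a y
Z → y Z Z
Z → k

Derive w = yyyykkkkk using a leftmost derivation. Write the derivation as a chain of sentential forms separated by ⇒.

S ⇒ yZZ ⇒ yyZZZ ⇒ yyyZZZZ ⇒ yyyyZZZZZ ⇒ yyyykZZZZ ⇒ yyyykkZZZ ⇒ yyyykkkZZ ⇒ yyyykkkkZ ⇒ yyyykkkkk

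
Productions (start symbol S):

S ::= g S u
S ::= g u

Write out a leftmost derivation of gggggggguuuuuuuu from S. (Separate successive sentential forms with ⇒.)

S ⇒ gSu   [S ::= g S u]
gSu ⇒ ggSuu   [S ::= g S u]
ggSuu ⇒ gggSuuu   [S ::= g S u]
gggSuuu ⇒ ggggSuuuu   [S ::= g S u]
ggggSuuuu ⇒ gggggSuuuuu   [S ::= g S u]
gggggSuuuuu ⇒ ggggggSuuuuuu   [S ::= g S u]
ggggggSuuuuuu ⇒ gggggggSuuuuuuu   [S ::= g S u]
gggggggSuuuuuuu ⇒ gggggggguuuuuuuu   [S ::= g u]

S ⇒ gSu ⇒ ggSuu ⇒ gggSuuu ⇒ ggggSuuuu ⇒ gggggSuuuuu ⇒ ggggggSuuuuuu ⇒ gggggggSuuuuuuu ⇒ gggggggguuuuuuuu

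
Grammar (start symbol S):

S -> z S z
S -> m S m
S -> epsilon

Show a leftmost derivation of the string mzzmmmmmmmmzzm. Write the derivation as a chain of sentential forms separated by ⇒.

S ⇒ mSm   [S -> m S m]
mSm ⇒ mzSzm   [S -> z S z]
mzSzm ⇒ mzzSzzm   [S -> z S z]
mzzSzzm ⇒ mzzmSmzzm   [S -> m S m]
mzzmSmzzm ⇒ mzzmmSmmzzm   [S -> m S m]
mzzmmSmmzzm ⇒ mzzmmmSmmmzzm   [S -> m S m]
mzzmmmSmmmzzm ⇒ mzzmmmmSmmmmzzm   [S -> m S m]
mzzmmmmSmmmmzzm ⇒ mzzmmmmmmmmzzm   [S -> epsilon]

S⇒mSm⇒mzSzm⇒mzzSzzm⇒mzzmSmzzm⇒mzzmmSmmzzm⇒mzzmmmSmmmzzm⇒mzzmmmmSmmmmzzm⇒mzzmmmmmmmmzzm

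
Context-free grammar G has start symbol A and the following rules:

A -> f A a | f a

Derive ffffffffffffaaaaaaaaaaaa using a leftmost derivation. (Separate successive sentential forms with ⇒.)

A ⇒ fAa   [A -> f A a]
fAa ⇒ ffAaa   [A -> f A a]
ffAaa ⇒ fffAaaa   [A -> f A a]
fffAaaa ⇒ ffffAaaaa   [A -> f A a]
ffffAaaaa ⇒ fffffAaaaaa   [A -> f A a]
fffffAaaaaa ⇒ ffffffAaaaaaa   [A -> f A a]
ffffffAaaaaaa ⇒ fffffffAaaaaaaa   [A -> f A a]
fffffffAaaaaaaa ⇒ ffffffffAaaaaaaaa   [A -> f A a]
ffffffffAaaaaaaaa ⇒ fffffffffAaaaaaaaaa   [A -> f A a]
fffffffffAaaaaaaaaa ⇒ ffffffffffAaaaaaaaaaa   [A -> f A a]
ffffffffffAaaaaaaaaaa ⇒ fffffffffffAaaaaaaaaaaa   [A -> f A a]
fffffffffffAaaaaaaaaaaa ⇒ ffffffffffffaaaaaaaaaaaa   [A -> f a]

A ⇒ fAa ⇒ ffAaa ⇒ fffAaaa ⇒ ffffAaaaa ⇒ fffffAaaaaa ⇒ ffffffAaaaaaa ⇒ fffffffAaaaaaaa ⇒ ffffffffAaaaaaaaa ⇒ fffffffffAaaaaaaaaa ⇒ ffffffffffAaaaaaaaaaa ⇒ fffffffffffAaaaaaaaaaaa ⇒ ffffffffffffaaaaaaaaaaaa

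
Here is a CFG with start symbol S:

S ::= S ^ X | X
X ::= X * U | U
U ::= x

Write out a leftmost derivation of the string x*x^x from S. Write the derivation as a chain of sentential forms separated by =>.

S => S^X   [S ::= S ^ X]
S^X => X^X   [S ::= X]
X^X => X*U^X   [X ::= X * U]
X*U^X => U*U^X   [X ::= U]
U*U^X => x*U^X   [U ::= x]
x*U^X => x*x^X   [U ::= x]
x*x^X => x*x^U   [X ::= U]
x*x^U => x*x^x   [U ::= x]

S=>S^X=>X^X=>X*U^X=>U*U^X=>x*U^X=>x*x^X=>x*x^U=>x*x^x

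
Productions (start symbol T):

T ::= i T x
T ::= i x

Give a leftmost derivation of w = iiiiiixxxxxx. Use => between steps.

T => iTx => iiTxx => iiiTxxx => iiiiTxxxx => iiiiiTxxxxx => iiiiiixxxxxx

T => iTx   [T ::= i T x]
iTx => iiTxx   [T ::= i T x]
iiTxx => iiiTxxx   [T ::= i T x]
iiiTxxx => iiiiTxxxx   [T ::= i T x]
iiiiTxxxx => iiiiiTxxxxx   [T ::= i T x]
iiiiiTxxxxx => iiiiiixxxxxx   [T ::= i x]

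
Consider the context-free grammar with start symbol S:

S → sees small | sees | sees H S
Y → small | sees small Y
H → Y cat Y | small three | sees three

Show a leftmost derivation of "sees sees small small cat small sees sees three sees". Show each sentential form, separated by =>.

S => sees H S => sees Y cat Y S => sees sees small Y cat Y S => sees sees small small cat Y S => sees sees small small cat small S => sees sees small small cat small sees H S => sees sees small small cat small sees sees three S => sees sees small small cat small sees sees three sees

S => sees H S   [S → sees H S]
sees H S => sees Y cat Y S   [H → Y cat Y]
sees Y cat Y S => sees sees small Y cat Y S   [Y → sees small Y]
sees sees small Y cat Y S => sees sees small small cat Y S   [Y → small]
sees sees small small cat Y S => sees sees small small cat small S   [Y → small]
sees sees small small cat small S => sees sees small small cat small sees H S   [S → sees H S]
sees sees small small cat small sees H S => sees sees small small cat small sees sees three S   [H → sees three]
sees sees small small cat small sees sees three S => sees sees small small cat small sees sees three sees   [S → sees]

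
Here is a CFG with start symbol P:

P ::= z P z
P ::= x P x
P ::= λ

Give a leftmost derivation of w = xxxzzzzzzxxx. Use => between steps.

P => xPx   [P ::= x P x]
xPx => xxPxx   [P ::= x P x]
xxPxx => xxxPxxx   [P ::= x P x]
xxxPxxx => xxxzPzxxx   [P ::= z P z]
xxxzPzxxx => xxxzzPzzxxx   [P ::= z P z]
xxxzzPzzxxx => xxxzzzPzzzxxx   [P ::= z P z]
xxxzzzPzzzxxx => xxxzzzzzzxxx   [P ::= λ]

P => xPx => xxPxx => xxxPxxx => xxxzPzxxx => xxxzzPzzxxx => xxxzzzPzzzxxx => xxxzzzzzzxxx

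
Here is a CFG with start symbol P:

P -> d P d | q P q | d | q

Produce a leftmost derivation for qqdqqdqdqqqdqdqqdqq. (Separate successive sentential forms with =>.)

P => qPq => qqPqq => qqdPdqq => qqdqPqdqq => qqdqqPqqdqq => qqdqqdPdqqdqq => qqdqqdqPqdqqdqq => qqdqqdqdPdqdqqdqq => qqdqqdqdqPqdqdqqdqq => qqdqqdqdqqqdqdqqdqq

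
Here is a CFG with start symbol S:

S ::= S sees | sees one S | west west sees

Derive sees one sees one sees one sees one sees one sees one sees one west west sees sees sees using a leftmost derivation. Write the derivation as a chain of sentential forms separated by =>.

S => sees one S => sees one sees one S => sees one sees one sees one S => sees one sees one sees one sees one S => sees one sees one sees one sees one S sees => sees one sees one sees one sees one sees one S sees => sees one sees one sees one sees one sees one sees one S sees => sees one sees one sees one sees one sees one sees one sees one S sees => sees one sees one sees one sees one sees one sees one sees one S sees sees => sees one sees one sees one sees one sees one sees one sees one west west sees sees sees

S => sees one S   [S ::= sees one S]
sees one S => sees one sees one S   [S ::= sees one S]
sees one sees one S => sees one sees one sees one S   [S ::= sees one S]
sees one sees one sees one S => sees one sees one sees one sees one S   [S ::= sees one S]
sees one sees one sees one sees one S => sees one sees one sees one sees one S sees   [S ::= S sees]
sees one sees one sees one sees one S sees => sees one sees one sees one sees one sees one S sees   [S ::= sees one S]
sees one sees one sees one sees one sees one S sees => sees one sees one sees one sees one sees one sees one S sees   [S ::= sees one S]
sees one sees one sees one sees one sees one sees one S sees => sees one sees one sees one sees one sees one sees one sees one S sees   [S ::= sees one S]
sees one sees one sees one sees one sees one sees one sees one S sees => sees one sees one sees one sees one sees one sees one sees one S sees sees   [S ::= S sees]
sees one sees one sees one sees one sees one sees one sees one S sees sees => sees one sees one sees one sees one sees one sees one sees one west west sees sees sees   [S ::= west west sees]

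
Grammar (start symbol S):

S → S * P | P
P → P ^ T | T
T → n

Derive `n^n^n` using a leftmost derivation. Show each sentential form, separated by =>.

S => P => P^T => P^T^T => T^T^T => n^T^T => n^n^T => n^n^n

S => P   [S → P]
P => P^T   [P → P ^ T]
P^T => P^T^T   [P → P ^ T]
P^T^T => T^T^T   [P → T]
T^T^T => n^T^T   [T → n]
n^T^T => n^n^T   [T → n]
n^n^T => n^n^n   [T → n]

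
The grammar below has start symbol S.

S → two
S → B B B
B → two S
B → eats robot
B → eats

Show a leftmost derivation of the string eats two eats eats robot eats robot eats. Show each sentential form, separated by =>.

S => B B B   [S → B B B]
B B B => eats B B   [B → eats]
eats B B => eats two S B   [B → two S]
eats two S B => eats two B B B B   [S → B B B]
eats two B B B B => eats two eats B B B   [B → eats]
eats two eats B B B => eats two eats eats robot B B   [B → eats robot]
eats two eats eats robot B B => eats two eats eats robot eats robot B   [B → eats robot]
eats two eats eats robot eats robot B => eats two eats eats robot eats robot eats   [B → eats]

S => B B B => eats B B => eats two S B => eats two B B B B => eats two eats B B B => eats two eats eats robot B B => eats two eats eats robot eats robot B => eats two eats eats robot eats robot eats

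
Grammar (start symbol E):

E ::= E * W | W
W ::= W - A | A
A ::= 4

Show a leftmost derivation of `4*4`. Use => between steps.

E => E*W => W*W => A*W => 4*W => 4*A => 4*4

E => E*W   [E ::= E * W]
E*W => W*W   [E ::= W]
W*W => A*W   [W ::= A]
A*W => 4*W   [A ::= 4]
4*W => 4*A   [W ::= A]
4*A => 4*4   [A ::= 4]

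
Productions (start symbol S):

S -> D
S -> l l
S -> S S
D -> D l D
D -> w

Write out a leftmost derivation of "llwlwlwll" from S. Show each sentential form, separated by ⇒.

S ⇒ SS ⇒ SSS ⇒ llSS ⇒ llDS ⇒ llDlDS ⇒ llDlDlDS ⇒ llwlDlDS ⇒ llwlwlDS ⇒ llwlwlwS ⇒ llwlwlwll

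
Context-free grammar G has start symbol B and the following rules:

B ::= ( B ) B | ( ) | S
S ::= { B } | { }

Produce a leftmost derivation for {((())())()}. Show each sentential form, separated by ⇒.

B ⇒ S ⇒ {B} ⇒ {(B)B} ⇒ {((B)B)B} ⇒ {((())B)B} ⇒ {((())())B} ⇒ {((())())()}

B ⇒ S   [B ::= S]
S ⇒ {B}   [S ::= { B }]
{B} ⇒ {(B)B}   [B ::= ( B ) B]
{(B)B} ⇒ {((B)B)B}   [B ::= ( B ) B]
{((B)B)B} ⇒ {((())B)B}   [B ::= ( )]
{((())B)B} ⇒ {((())())B}   [B ::= ( )]
{((())())B} ⇒ {((())())()}   [B ::= ( )]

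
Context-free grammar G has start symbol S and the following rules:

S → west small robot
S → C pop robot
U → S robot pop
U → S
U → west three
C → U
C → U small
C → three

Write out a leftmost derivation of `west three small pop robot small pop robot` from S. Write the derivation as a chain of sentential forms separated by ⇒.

S ⇒ C pop robot   [S → C pop robot]
C pop robot ⇒ U small pop robot   [C → U small]
U small pop robot ⇒ S small pop robot   [U → S]
S small pop robot ⇒ C pop robot small pop robot   [S → C pop robot]
C pop robot small pop robot ⇒ U small pop robot small pop robot   [C → U small]
U small pop robot small pop robot ⇒ west three small pop robot small pop robot   [U → west three]

S ⇒ C pop robot ⇒ U small pop robot ⇒ S small pop robot ⇒ C pop robot small pop robot ⇒ U small pop robot small pop robot ⇒ west three small pop robot small pop robot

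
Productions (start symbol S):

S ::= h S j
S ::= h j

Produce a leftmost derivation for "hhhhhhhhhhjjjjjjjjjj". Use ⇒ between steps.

S⇒hSj⇒hhSjj⇒hhhSjjj⇒hhhhSjjjj⇒hhhhhSjjjjj⇒hhhhhhSjjjjjj⇒hhhhhhhSjjjjjjj⇒hhhhhhhhSjjjjjjjj⇒hhhhhhhhhSjjjjjjjjj⇒hhhhhhhhhhjjjjjjjjjj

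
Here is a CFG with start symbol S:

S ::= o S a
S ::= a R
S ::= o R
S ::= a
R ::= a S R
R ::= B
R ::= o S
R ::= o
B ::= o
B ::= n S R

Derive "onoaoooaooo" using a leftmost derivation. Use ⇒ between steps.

S ⇒ oR ⇒ oB ⇒ onSR ⇒ onoSaR ⇒ onoaRaR ⇒ onoaoSaR ⇒ onoaooRaR ⇒ onoaoooaR ⇒ onoaoooaoS ⇒ onoaoooaooR ⇒ onoaoooaooB ⇒ onoaoooaooo

S ⇒ oR   [S ::= o R]
oR ⇒ oB   [R ::= B]
oB ⇒ onSR   [B ::= n S R]
onSR ⇒ onoSaR   [S ::= o S a]
onoSaR ⇒ onoaRaR   [S ::= a R]
onoaRaR ⇒ onoaoSaR   [R ::= o S]
onoaoSaR ⇒ onoaooRaR   [S ::= o R]
onoaooRaR ⇒ onoaoooaR   [R ::= o]
onoaoooaR ⇒ onoaoooaoS   [R ::= o S]
onoaoooaoS ⇒ onoaoooaooR   [S ::= o R]
onoaoooaooR ⇒ onoaoooaooB   [R ::= B]
onoaoooaooB ⇒ onoaoooaooo   [B ::= o]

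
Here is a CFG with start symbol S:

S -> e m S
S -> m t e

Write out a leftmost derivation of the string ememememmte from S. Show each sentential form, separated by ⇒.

S ⇒ emS   [S -> e m S]
emS ⇒ ememS   [S -> e m S]
ememS ⇒ emememS   [S -> e m S]
emememS ⇒ ememememS   [S -> e m S]
ememememS ⇒ ememememmte   [S -> m t e]

S ⇒ emS ⇒ ememS ⇒ emememS ⇒ ememememS ⇒ ememememmte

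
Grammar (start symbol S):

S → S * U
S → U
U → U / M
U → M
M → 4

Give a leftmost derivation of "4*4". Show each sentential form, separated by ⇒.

S⇒S*U⇒U*U⇒M*U⇒4*U⇒4*M⇒4*4

S ⇒ S*U   [S → S * U]
S*U ⇒ U*U   [S → U]
U*U ⇒ M*U   [U → M]
M*U ⇒ 4*U   [M → 4]
4*U ⇒ 4*M   [U → M]
4*M ⇒ 4*4   [M → 4]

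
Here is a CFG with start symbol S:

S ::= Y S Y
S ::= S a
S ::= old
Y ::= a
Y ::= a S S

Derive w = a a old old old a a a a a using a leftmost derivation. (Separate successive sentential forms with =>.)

S => Y S Y => a S Y => a S a Y => a S a a Y => a S a a a Y => a Y S Y a a a Y => a a S S S Y a a a Y => a a old S S Y a a a Y => a a old old S Y a a a Y => a a old old old Y a a a Y => a a old old old a a a a Y => a a old old old a a a a a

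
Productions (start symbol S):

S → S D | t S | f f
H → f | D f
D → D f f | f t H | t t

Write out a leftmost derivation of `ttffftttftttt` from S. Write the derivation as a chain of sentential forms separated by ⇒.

S ⇒ SD ⇒ tSD ⇒ tSDD ⇒ ttSDD ⇒ ttSDDD ⇒ ttffDDD ⇒ ttffftHDD ⇒ ttffftDfDD ⇒ ttffftttfDD ⇒ ttffftttfttD ⇒ ttffftttftttt

S ⇒ SD   [S → S D]
SD ⇒ tSD   [S → t S]
tSD ⇒ tSDD   [S → S D]
tSDD ⇒ ttSDD   [S → t S]
ttSDD ⇒ ttSDDD   [S → S D]
ttSDDD ⇒ ttffDDD   [S → f f]
ttffDDD ⇒ ttffftHDD   [D → f t H]
ttffftHDD ⇒ ttffftDfDD   [H → D f]
ttffftDfDD ⇒ ttffftttfDD   [D → t t]
ttffftttfDD ⇒ ttffftttfttD   [D → t t]
ttffftttfttD ⇒ ttffftttftttt   [D → t t]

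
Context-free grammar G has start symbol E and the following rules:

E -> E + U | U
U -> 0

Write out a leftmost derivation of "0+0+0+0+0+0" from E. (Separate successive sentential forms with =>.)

E => E+U   [E -> E + U]
E+U => E+U+U   [E -> E + U]
E+U+U => E+U+U+U   [E -> E + U]
E+U+U+U => E+U+U+U+U   [E -> E + U]
E+U+U+U+U => E+U+U+U+U+U   [E -> E + U]
E+U+U+U+U+U => U+U+U+U+U+U   [E -> U]
U+U+U+U+U+U => 0+U+U+U+U+U   [U -> 0]
0+U+U+U+U+U => 0+0+U+U+U+U   [U -> 0]
0+0+U+U+U+U => 0+0+0+U+U+U   [U -> 0]
0+0+0+U+U+U => 0+0+0+0+U+U   [U -> 0]
0+0+0+0+U+U => 0+0+0+0+0+U   [U -> 0]
0+0+0+0+0+U => 0+0+0+0+0+0   [U -> 0]

E => E+U => E+U+U => E+U+U+U => E+U+U+U+U => E+U+U+U+U+U => U+U+U+U+U+U => 0+U+U+U+U+U => 0+0+U+U+U+U => 0+0+0+U+U+U => 0+0+0+0+U+U => 0+0+0+0+0+U => 0+0+0+0+0+0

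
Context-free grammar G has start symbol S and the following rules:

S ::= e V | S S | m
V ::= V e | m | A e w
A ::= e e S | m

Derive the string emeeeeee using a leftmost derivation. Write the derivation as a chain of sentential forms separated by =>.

S => eV => eVe => eVee => eVeee => eVeeee => eVeeeee => eVeeeeee => emeeeeee

S => eV   [S ::= e V]
eV => eVe   [V ::= V e]
eVe => eVee   [V ::= V e]
eVee => eVeee   [V ::= V e]
eVeee => eVeeee   [V ::= V e]
eVeeee => eVeeeee   [V ::= V e]
eVeeeee => eVeeeeee   [V ::= V e]
eVeeeeee => emeeeeee   [V ::= m]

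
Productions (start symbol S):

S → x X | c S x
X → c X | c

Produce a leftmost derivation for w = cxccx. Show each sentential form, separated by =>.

S => cSx   [S → c S x]
cSx => cxXx   [S → x X]
cxXx => cxcXx   [X → c X]
cxcXx => cxccx   [X → c]

S => cSx => cxXx => cxcXx => cxccx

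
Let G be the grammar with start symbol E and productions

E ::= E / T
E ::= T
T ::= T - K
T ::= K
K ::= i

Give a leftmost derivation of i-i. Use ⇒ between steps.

E ⇒ T ⇒ T-K ⇒ K-K ⇒ i-K ⇒ i-i

E ⇒ T   [E ::= T]
T ⇒ T-K   [T ::= T - K]
T-K ⇒ K-K   [T ::= K]
K-K ⇒ i-K   [K ::= i]
i-K ⇒ i-i   [K ::= i]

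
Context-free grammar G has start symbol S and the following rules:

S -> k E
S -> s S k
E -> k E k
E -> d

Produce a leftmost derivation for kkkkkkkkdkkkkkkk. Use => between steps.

S => kE => kkEk => kkkEkk => kkkkEkkk => kkkkkEkkkk => kkkkkkEkkkkk => kkkkkkkEkkkkkk => kkkkkkkkEkkkkkkk => kkkkkkkkdkkkkkkk

S => kE   [S -> k E]
kE => kkEk   [E -> k E k]
kkEk => kkkEkk   [E -> k E k]
kkkEkk => kkkkEkkk   [E -> k E k]
kkkkEkkk => kkkkkEkkkk   [E -> k E k]
kkkkkEkkkk => kkkkkkEkkkkk   [E -> k E k]
kkkkkkEkkkkk => kkkkkkkEkkkkkk   [E -> k E k]
kkkkkkkEkkkkkk => kkkkkkkkEkkkkkkk   [E -> k E k]
kkkkkkkkEkkkkkkk => kkkkkkkkdkkkkkkk   [E -> d]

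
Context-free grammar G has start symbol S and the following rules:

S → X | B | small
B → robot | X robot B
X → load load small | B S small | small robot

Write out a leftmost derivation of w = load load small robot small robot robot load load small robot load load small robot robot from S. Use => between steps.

S => B   [S → B]
B => X robot B   [B → X robot B]
X robot B => load load small robot B   [X → load load small]
load load small robot B => load load small robot X robot B   [B → X robot B]
load load small robot X robot B => load load small robot small robot robot B   [X → small robot]
load load small robot small robot robot B => load load small robot small robot robot X robot B   [B → X robot B]
load load small robot small robot robot X robot B => load load small robot small robot robot load load small robot B   [X → load load small]
load load small robot small robot robot load load small robot B => load load small robot small robot robot load load small robot X robot B   [B → X robot B]
load load small robot small robot robot load load small robot X robot B => load load small robot small robot robot load load small robot load load small robot B   [X → load load small]
load load small robot small robot robot load load small robot load load small robot B => load load small robot small robot robot load load small robot load load small robot robot   [B → robot]

S => B => X robot B => load load small robot B => load load small robot X robot B => load load small robot small robot robot B => load load small robot small robot robot X robot B => load load small robot small robot robot load load small robot B => load load small robot small robot robot load load small robot X robot B => load load small robot small robot robot load load small robot load load small robot B => load load small robot small robot robot load load small robot load load small robot robot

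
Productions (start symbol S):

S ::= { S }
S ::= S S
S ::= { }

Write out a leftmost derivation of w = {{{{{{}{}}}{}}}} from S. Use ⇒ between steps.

S ⇒ {S} ⇒ {{S}} ⇒ {{{S}}} ⇒ {{{SS}}} ⇒ {{{{S}S}}} ⇒ {{{{{S}}S}}} ⇒ {{{{{SS}}S}}} ⇒ {{{{{{}S}}S}}} ⇒ {{{{{{}{}}}S}}} ⇒ {{{{{{}{}}}{}}}}

S ⇒ {S}   [S ::= { S }]
{S} ⇒ {{S}}   [S ::= { S }]
{{S}} ⇒ {{{S}}}   [S ::= { S }]
{{{S}}} ⇒ {{{SS}}}   [S ::= S S]
{{{SS}}} ⇒ {{{{S}S}}}   [S ::= { S }]
{{{{S}S}}} ⇒ {{{{{S}}S}}}   [S ::= { S }]
{{{{{S}}S}}} ⇒ {{{{{SS}}S}}}   [S ::= S S]
{{{{{SS}}S}}} ⇒ {{{{{{}S}}S}}}   [S ::= { }]
{{{{{{}S}}S}}} ⇒ {{{{{{}{}}}S}}}   [S ::= { }]
{{{{{{}{}}}S}}} ⇒ {{{{{{}{}}}{}}}}   [S ::= { }]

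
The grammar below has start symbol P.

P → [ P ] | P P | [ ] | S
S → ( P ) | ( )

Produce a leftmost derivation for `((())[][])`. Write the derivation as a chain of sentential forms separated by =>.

P => S => (P) => (PP) => (PPP) => (SPP) => ((P)PP) => ((S)PP) => ((())PP) => ((())[]P) => ((())[][])

P => S   [P → S]
S => (P)   [S → ( P )]
(P) => (PP)   [P → P P]
(PP) => (PPP)   [P → P P]
(PPP) => (SPP)   [P → S]
(SPP) => ((P)PP)   [S → ( P )]
((P)PP) => ((S)PP)   [P → S]
((S)PP) => ((())PP)   [S → ( )]
((())PP) => ((())[]P)   [P → [ ]]
((())[]P) => ((())[][])   [P → [ ]]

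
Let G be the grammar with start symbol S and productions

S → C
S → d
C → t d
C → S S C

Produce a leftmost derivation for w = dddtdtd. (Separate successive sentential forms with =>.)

S => C => SSC => dSC => dCC => dSSCC => ddSCC => dddCC => dddtdC => dddtdtd

S => C   [S → C]
C => SSC   [C → S S C]
SSC => dSC   [S → d]
dSC => dCC   [S → C]
dCC => dSSCC   [C → S S C]
dSSCC => ddSCC   [S → d]
ddSCC => dddCC   [S → d]
dddCC => dddtdC   [C → t d]
dddtdC => dddtdtd   [C → t d]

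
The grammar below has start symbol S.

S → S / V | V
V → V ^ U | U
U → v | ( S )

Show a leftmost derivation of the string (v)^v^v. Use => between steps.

S => V => V^U => V^U^U => U^U^U => (S)^U^U => (V)^U^U => (U)^U^U => (v)^U^U => (v)^v^U => (v)^v^v

S => V   [S → V]
V => V^U   [V → V ^ U]
V^U => V^U^U   [V → V ^ U]
V^U^U => U^U^U   [V → U]
U^U^U => (S)^U^U   [U → ( S )]
(S)^U^U => (V)^U^U   [S → V]
(V)^U^U => (U)^U^U   [V → U]
(U)^U^U => (v)^U^U   [U → v]
(v)^U^U => (v)^v^U   [U → v]
(v)^v^U => (v)^v^v   [U → v]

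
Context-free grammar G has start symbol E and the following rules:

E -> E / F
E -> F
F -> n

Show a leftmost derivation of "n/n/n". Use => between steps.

E => E/F   [E -> E / F]
E/F => E/F/F   [E -> E / F]
E/F/F => F/F/F   [E -> F]
F/F/F => n/F/F   [F -> n]
n/F/F => n/n/F   [F -> n]
n/n/F => n/n/n   [F -> n]

E=>E/F=>E/F/F=>F/F/F=>n/F/F=>n/n/F=>n/n/n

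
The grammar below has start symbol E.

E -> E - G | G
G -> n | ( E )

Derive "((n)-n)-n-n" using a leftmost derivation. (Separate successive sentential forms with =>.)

E=>E-G=>E-G-G=>G-G-G=>(E)-G-G=>(E-G)-G-G=>(G-G)-G-G=>((E)-G)-G-G=>((G)-G)-G-G=>((n)-G)-G-G=>((n)-n)-G-G=>((n)-n)-n-G=>((n)-n)-n-n

E => E-G   [E -> E - G]
E-G => E-G-G   [E -> E - G]
E-G-G => G-G-G   [E -> G]
G-G-G => (E)-G-G   [G -> ( E )]
(E)-G-G => (E-G)-G-G   [E -> E - G]
(E-G)-G-G => (G-G)-G-G   [E -> G]
(G-G)-G-G => ((E)-G)-G-G   [G -> ( E )]
((E)-G)-G-G => ((G)-G)-G-G   [E -> G]
((G)-G)-G-G => ((n)-G)-G-G   [G -> n]
((n)-G)-G-G => ((n)-n)-G-G   [G -> n]
((n)-n)-G-G => ((n)-n)-n-G   [G -> n]
((n)-n)-n-G => ((n)-n)-n-n   [G -> n]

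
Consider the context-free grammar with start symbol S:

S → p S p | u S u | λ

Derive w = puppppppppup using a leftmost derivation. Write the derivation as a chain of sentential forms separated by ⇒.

S ⇒ pSp ⇒ puSup ⇒ pupSpup ⇒ puppSppup ⇒ pupppSpppup ⇒ puppppSppppup ⇒ puppppppppup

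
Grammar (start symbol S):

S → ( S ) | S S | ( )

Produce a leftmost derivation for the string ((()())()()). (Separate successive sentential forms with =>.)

S => (S) => (SS) => (SSS) => ((S)SS) => ((SS)SS) => ((()S)SS) => ((()())SS) => ((()())()S) => ((()())()())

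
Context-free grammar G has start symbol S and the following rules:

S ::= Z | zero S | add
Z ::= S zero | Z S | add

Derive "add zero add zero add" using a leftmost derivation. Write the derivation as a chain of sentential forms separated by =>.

S => Z   [S ::= Z]
Z => Z S   [Z ::= Z S]
Z S => Z S S   [Z ::= Z S]
Z S S => S zero S S   [Z ::= S zero]
S zero S S => add zero S S   [S ::= add]
add zero S S => add zero Z S   [S ::= Z]
add zero Z S => add zero S zero S   [Z ::= S zero]
add zero S zero S => add zero add zero S   [S ::= add]
add zero add zero S => add zero add zero add   [S ::= add]

S => Z => Z S => Z S S => S zero S S => add zero S S => add zero Z S => add zero S zero S => add zero add zero S => add zero add zero add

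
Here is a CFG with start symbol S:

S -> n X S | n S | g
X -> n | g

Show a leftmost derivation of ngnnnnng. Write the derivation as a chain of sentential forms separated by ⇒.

S ⇒ nXS   [S -> n X S]
nXS ⇒ ngS   [X -> g]
ngS ⇒ ngnS   [S -> n S]
ngnS ⇒ ngnnS   [S -> n S]
ngnnS ⇒ ngnnnXS   [S -> n X S]
ngnnnXS ⇒ ngnnnnS   [X -> n]
ngnnnnS ⇒ ngnnnnnS   [S -> n S]
ngnnnnnS ⇒ ngnnnnng   [S -> g]

S⇒nXS⇒ngS⇒ngnS⇒ngnnS⇒ngnnnXS⇒ngnnnnS⇒ngnnnnnS⇒ngnnnnng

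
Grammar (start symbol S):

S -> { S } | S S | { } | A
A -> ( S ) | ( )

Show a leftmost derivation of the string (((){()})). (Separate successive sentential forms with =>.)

S => A   [S -> A]
A => (S)   [A -> ( S )]
(S) => (A)   [S -> A]
(A) => ((S))   [A -> ( S )]
((S)) => ((SS))   [S -> S S]
((SS)) => ((AS))   [S -> A]
((AS)) => ((()S))   [A -> ( )]
((()S)) => (((){S}))   [S -> { S }]
(((){S})) => (((){A}))   [S -> A]
(((){A})) => (((){()}))   [A -> ( )]

S => A => (S) => (A) => ((S)) => ((SS)) => ((AS)) => ((()S)) => (((){S})) => (((){A})) => (((){()}))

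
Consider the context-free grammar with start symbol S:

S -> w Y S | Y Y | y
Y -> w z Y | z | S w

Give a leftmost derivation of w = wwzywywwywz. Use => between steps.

S => YY => SwY => wYSwY => wSwSwY => wYYwSwY => wwzYYwSwY => wwzSwYwSwY => wwzywYwSwY => wwzywSwwSwY => wwzywywwSwY => wwzywywwywY => wwzywywwywz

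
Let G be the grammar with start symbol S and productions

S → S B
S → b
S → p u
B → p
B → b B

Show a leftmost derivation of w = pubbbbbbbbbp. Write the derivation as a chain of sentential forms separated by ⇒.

S ⇒ SB ⇒ puB ⇒ pubB ⇒ pubbB ⇒ pubbbB ⇒ pubbbbB ⇒ pubbbbbB ⇒ pubbbbbbB ⇒ pubbbbbbbB ⇒ pubbbbbbbbB ⇒ pubbbbbbbbbB ⇒ pubbbbbbbbbp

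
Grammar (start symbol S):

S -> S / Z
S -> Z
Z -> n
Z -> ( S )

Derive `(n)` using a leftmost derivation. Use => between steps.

S => Z => (S) => (Z) => (n)

S => Z   [S -> Z]
Z => (S)   [Z -> ( S )]
(S) => (Z)   [S -> Z]
(Z) => (n)   [Z -> n]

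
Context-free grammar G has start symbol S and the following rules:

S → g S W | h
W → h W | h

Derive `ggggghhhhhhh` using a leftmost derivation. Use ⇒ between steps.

S ⇒ gSW   [S → g S W]
gSW ⇒ ggSWW   [S → g S W]
ggSWW ⇒ gggSWWW   [S → g S W]
gggSWWW ⇒ ggggSWWWW   [S → g S W]
ggggSWWWW ⇒ gggggSWWWWW   [S → g S W]
gggggSWWWWW ⇒ ggggghWWWWW   [S → h]
ggggghWWWWW ⇒ ggggghhWWWW   [W → h]
ggggghhWWWW ⇒ ggggghhhWWW   [W → h]
ggggghhhWWW ⇒ ggggghhhhWW   [W → h]
ggggghhhhWW ⇒ ggggghhhhhWW   [W → h W]
ggggghhhhhWW ⇒ ggggghhhhhhW   [W → h]
ggggghhhhhhW ⇒ ggggghhhhhhh   [W → h]

S⇒gSW⇒ggSWW⇒gggSWWW⇒ggggSWWWW⇒gggggSWWWWW⇒ggggghWWWWW⇒ggggghhWWWW⇒ggggghhhWWW⇒ggggghhhhWW⇒ggggghhhhhWW⇒ggggghhhhhhW⇒ggggghhhhhhh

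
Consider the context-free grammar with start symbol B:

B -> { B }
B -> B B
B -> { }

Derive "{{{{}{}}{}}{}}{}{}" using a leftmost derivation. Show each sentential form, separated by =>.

B => BB => BBB => {B}BB => {BB}BB => {{B}B}BB => {{BB}B}BB => {{{B}B}B}BB => {{{BB}B}B}BB => {{{{}B}B}B}BB => {{{{}{}}B}B}BB => {{{{}{}}{}}B}BB => {{{{}{}}{}}{}}BB => {{{{}{}}{}}{}}{}B => {{{{}{}}{}}{}}{}{}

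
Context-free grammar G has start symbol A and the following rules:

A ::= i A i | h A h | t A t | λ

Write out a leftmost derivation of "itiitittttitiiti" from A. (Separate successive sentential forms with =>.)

A => iAi => itAti => itiAiti => itiiAiiti => itiitAtiiti => itiitiAitiiti => itiititAtitiiti => itiitittAttitiiti => itiitittttitiiti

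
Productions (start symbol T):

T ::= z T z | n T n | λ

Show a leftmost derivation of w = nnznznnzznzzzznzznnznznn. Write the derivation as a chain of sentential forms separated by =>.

T => nTn => nnTnn => nnzTznn => nnznTnznn => nnznzTznznn => nnznznTnznznn => nnznznnTnnznznn => nnznznnzTznnznznn => nnznznnzzTzznnznznn => nnznznnzznTnzznnznznn => nnznznnzznzTznzznnznznn => nnznznnzznzzTzznzznnznznn => nnznznnzznzzzznzznnznznn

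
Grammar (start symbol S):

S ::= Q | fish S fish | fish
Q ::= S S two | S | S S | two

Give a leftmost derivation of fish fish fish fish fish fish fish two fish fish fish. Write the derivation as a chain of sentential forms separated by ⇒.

S ⇒ fish S fish ⇒ fish fish S fish fish ⇒ fish fish fish S fish fish fish ⇒ fish fish fish Q fish fish fish ⇒ fish fish fish S S two fish fish fish ⇒ fish fish fish fish S fish S two fish fish fish ⇒ fish fish fish fish fish fish S two fish fish fish ⇒ fish fish fish fish fish fish fish two fish fish fish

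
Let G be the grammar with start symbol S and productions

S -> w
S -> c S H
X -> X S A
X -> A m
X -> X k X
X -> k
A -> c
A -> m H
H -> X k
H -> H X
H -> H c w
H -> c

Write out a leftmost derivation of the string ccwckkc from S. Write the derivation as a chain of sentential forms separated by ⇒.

S ⇒ cSH   [S -> c S H]
cSH ⇒ ccSHH   [S -> c S H]
ccSHH ⇒ ccwHH   [S -> w]
ccwHH ⇒ ccwHXH   [H -> H X]
ccwHXH ⇒ ccwHXXH   [H -> H X]
ccwHXXH ⇒ ccwcXXH   [H -> c]
ccwcXXH ⇒ ccwckXH   [X -> k]
ccwckXH ⇒ ccwckkH   [X -> k]
ccwckkH ⇒ ccwckkc   [H -> c]

S ⇒ cSH ⇒ ccSHH ⇒ ccwHH ⇒ ccwHXH ⇒ ccwHXXH ⇒ ccwcXXH ⇒ ccwckXH ⇒ ccwckkH ⇒ ccwckkc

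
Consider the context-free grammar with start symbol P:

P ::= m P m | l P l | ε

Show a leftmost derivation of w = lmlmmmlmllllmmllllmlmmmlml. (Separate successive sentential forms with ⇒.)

P⇒lPl⇒lmPml⇒lmlPlml⇒lmlmPmlml⇒lmlmmPmmlml⇒lmlmmmPmmmlml⇒lmlmmmlPlmmmlml⇒lmlmmmlmPmlmmmlml⇒lmlmmmlmlPlmlmmmlml⇒lmlmmmlmllPllmlmmmlml⇒lmlmmmlmlllPlllmlmmmlml⇒lmlmmmlmllllPllllmlmmmlml⇒lmlmmmlmllllmPmllllmlmmmlml⇒lmlmmmlmllllmmllllmlmmmlml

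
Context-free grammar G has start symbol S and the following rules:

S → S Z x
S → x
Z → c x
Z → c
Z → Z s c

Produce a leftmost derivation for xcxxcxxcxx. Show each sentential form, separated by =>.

S => SZx => SZxZx => SZxZxZx => xZxZxZx => xcxxZxZx => xcxxcxxZx => xcxxcxxcxx

S => SZx   [S → S Z x]
SZx => SZxZx   [S → S Z x]
SZxZx => SZxZxZx   [S → S Z x]
SZxZxZx => xZxZxZx   [S → x]
xZxZxZx => xcxxZxZx   [Z → c x]
xcxxZxZx => xcxxcxxZx   [Z → c x]
xcxxcxxZx => xcxxcxxcxx   [Z → c x]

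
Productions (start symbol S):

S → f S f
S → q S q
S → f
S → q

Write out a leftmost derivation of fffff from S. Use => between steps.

S=>fSf=>ffSff=>fffff

S => fSf   [S → f S f]
fSf => ffSff   [S → f S f]
ffSff => fffff   [S → f]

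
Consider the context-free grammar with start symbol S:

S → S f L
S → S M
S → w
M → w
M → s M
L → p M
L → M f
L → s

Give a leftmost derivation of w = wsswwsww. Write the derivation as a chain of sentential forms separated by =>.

S => SM   [S → S M]
SM => SMM   [S → S M]
SMM => SMMM   [S → S M]
SMMM => SMMMM   [S → S M]
SMMMM => wMMMM   [S → w]
wMMMM => wsMMMM   [M → s M]
wsMMMM => wssMMMM   [M → s M]
wssMMMM => wsswMMM   [M → w]
wsswMMM => wsswwMM   [M → w]
wsswwMM => wsswwsMM   [M → s M]
wsswwsMM => wsswwswM   [M → w]
wsswwswM => wsswwsww   [M → w]

S => SM => SMM => SMMM => SMMMM => wMMMM => wsMMMM => wssMMMM => wsswMMM => wsswwMM => wsswwsMM => wsswwswM => wsswwsww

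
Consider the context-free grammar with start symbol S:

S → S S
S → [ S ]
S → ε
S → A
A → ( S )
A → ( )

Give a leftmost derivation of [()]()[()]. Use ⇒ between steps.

S ⇒ SS   [S → S S]
SS ⇒ SSS   [S → S S]
SSS ⇒ [S]SS   [S → [ S ]]
[S]SS ⇒ [A]SS   [S → A]
[A]SS ⇒ [()]SS   [A → ( )]
[()]SS ⇒ [()]AS   [S → A]
[()]AS ⇒ [()](S)S   [A → ( S )]
[()](S)S ⇒ [()]()S   [S → ε]
[()]()S ⇒ [()]()[S]   [S → [ S ]]
[()]()[S] ⇒ [()]()[A]   [S → A]
[()]()[A] ⇒ [()]()[(S)]   [A → ( S )]
[()]()[(S)] ⇒ [()]()[()]   [S → ε]

S⇒SS⇒SSS⇒[S]SS⇒[A]SS⇒[()]SS⇒[()]AS⇒[()](S)S⇒[()]()S⇒[()]()[S]⇒[()]()[A]⇒[()]()[(S)]⇒[()]()[()]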